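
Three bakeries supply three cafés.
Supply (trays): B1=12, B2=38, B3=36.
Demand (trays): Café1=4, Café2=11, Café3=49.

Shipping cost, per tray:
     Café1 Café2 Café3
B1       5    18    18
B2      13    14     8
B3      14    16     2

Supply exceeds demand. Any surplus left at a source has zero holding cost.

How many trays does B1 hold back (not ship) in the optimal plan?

8

Minimum-cost shipments:
  B1 to Café1: 4 × 5 = 20
  B2 to Café2: 11 × 14 = 154
  B2 to Café3: 13 × 8 = 104
  B3 to Café3: 36 × 2 = 72
Total cost = 350.
B1 ships 4 of its 12, leaving 8.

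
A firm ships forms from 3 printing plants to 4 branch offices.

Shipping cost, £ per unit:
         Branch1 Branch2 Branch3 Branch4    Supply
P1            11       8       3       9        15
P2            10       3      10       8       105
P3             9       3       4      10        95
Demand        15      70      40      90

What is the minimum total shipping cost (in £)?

1210

An optimal shipping plan:
  P1->Branch3: 15 × £3 = £45
  P2->Branch2: 15 × £3 = £45
  P2->Branch4: 90 × £8 = £720
  P3->Branch1: 15 × £9 = £135
  P3->Branch2: 55 × £3 = £165
  P3->Branch3: 25 × £4 = £100
Total = 45 + 45 + 720 + 135 + 165 + 100 = £1210.
(Supply check: P1 ships 15; P2 ships 105; P3 ships 95.)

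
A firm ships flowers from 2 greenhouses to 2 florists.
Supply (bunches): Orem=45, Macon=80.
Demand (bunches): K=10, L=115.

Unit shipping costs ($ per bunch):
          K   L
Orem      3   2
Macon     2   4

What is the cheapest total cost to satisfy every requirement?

390

One minimum-cost allocation:
  Orem to L: 45 bunches
  Macon to K: 10 bunches
  Macon to L: 70 bunches
Total cost = $390.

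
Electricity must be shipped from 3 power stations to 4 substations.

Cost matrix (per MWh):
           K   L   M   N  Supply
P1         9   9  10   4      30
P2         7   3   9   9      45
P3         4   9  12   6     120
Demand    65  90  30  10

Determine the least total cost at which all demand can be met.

One minimum-cost allocation:
  P1->M: 20 × 10 = 200
  P1->N: 10 × 4 = 40
  P2->L: 45 × 3 = 135
  P3->K: 65 × 4 = 260
  P3->L: 45 × 9 = 405
  P3->M: 10 × 12 = 120
Total = 200 + 40 + 135 + 260 + 405 + 120 = 1160.

1160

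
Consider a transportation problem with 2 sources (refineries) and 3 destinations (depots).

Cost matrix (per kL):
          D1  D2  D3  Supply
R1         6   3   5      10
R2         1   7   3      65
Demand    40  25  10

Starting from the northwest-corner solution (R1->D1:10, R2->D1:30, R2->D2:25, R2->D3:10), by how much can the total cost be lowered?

90

Current plan cost = 10·6 + 30·1 + 25·7 + 10·3 = 295.
Optimal plan:
  R1 to D2: 10 × 3 = 30
  R2 to D1: 40 × 1 = 40
  R2 to D2: 15 × 7 = 105
  R2 to D3: 10 × 3 = 30
Optimal cost = 205.
Saving = 295 − 205 = 90.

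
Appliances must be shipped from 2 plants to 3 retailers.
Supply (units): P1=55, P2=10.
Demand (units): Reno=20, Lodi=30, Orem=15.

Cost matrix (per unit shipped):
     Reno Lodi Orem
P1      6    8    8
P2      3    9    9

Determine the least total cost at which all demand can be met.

One minimum-cost allocation:
  P1->Reno: 10 × 6 = 60
  P1->Lodi: 30 × 8 = 240
  P1->Orem: 15 × 8 = 120
  P2->Reno: 10 × 3 = 30
Total = 60 + 240 + 120 + 30 = 450.

450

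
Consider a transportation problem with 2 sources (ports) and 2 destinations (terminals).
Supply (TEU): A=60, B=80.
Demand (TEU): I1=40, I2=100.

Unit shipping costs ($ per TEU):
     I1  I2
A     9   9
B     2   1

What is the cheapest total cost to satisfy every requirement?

A cheapest plan:
  A–I1: 40 × $9 = $360
  A–I2: 20 × $9 = $180
  B–I2: 80 × $1 = $80
Total = 360 + 180 + 80 = $620.
(Supply check: A ships 60; B ships 80.)

620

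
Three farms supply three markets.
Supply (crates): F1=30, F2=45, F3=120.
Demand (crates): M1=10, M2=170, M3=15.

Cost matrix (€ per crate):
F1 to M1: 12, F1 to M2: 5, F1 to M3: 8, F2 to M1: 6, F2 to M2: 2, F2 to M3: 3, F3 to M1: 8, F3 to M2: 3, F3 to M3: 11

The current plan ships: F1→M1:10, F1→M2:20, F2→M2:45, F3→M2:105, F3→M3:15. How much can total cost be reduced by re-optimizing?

135

Current plan cost = 10·12 + 20·5 + 45·2 + 105·3 + 15·11 = €790.
Optimal plan:
  F1–M2: 30 crates
  F2–M1: 10 crates
  F2–M2: 20 crates
  F2–M3: 15 crates
  F3–M2: 120 crates
Optimal cost = €655.
Saving = 790 − 655 = €135.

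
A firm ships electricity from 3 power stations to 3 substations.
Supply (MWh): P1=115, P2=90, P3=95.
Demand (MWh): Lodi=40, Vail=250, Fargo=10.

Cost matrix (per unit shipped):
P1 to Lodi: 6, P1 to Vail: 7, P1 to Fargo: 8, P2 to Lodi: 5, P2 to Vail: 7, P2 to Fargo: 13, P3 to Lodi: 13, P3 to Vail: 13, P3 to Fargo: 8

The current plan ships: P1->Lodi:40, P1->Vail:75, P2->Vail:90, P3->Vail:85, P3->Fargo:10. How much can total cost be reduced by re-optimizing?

Current plan cost = 40·6 + 75·7 + 90·7 + 85·13 + 10·8 = 2580.
Optimal plan:
  P1->Vail: 115 × 7 = 805
  P2->Lodi: 40 × 5 = 200
  P2->Vail: 50 × 7 = 350
  P3->Vail: 85 × 13 = 1105
  P3->Fargo: 10 × 8 = 80
Optimal cost = 2540.
Saving = 2580 − 2540 = 40.

40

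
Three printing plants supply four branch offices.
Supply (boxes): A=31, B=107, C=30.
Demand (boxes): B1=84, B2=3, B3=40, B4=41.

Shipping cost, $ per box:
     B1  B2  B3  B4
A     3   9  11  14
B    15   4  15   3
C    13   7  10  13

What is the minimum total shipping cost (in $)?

1473

Optimal allocation:
  A–B1: 31 × $3 = $93
  B–B1: 53 × $15 = $795
  B–B2: 3 × $4 = $12
  B–B3: 10 × $15 = $150
  B–B4: 41 × $3 = $123
  C–B3: 30 × $10 = $300
Total = 93 + 795 + 12 + 150 + 123 + 300 = $1473.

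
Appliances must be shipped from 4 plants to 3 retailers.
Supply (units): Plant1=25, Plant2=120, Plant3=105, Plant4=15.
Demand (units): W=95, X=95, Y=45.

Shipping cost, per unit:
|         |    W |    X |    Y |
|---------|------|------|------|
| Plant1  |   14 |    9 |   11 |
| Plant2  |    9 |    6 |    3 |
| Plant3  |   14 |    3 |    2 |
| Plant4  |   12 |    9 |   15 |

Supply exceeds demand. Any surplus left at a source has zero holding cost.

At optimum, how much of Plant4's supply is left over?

Minimum-cost shipments:
  Plant2->W: 85 × 9 = 765
  Plant2->Y: 35 × 3 = 105
  Plant3->X: 95 × 3 = 285
  Plant3->Y: 10 × 2 = 20
  Plant4->W: 10 × 12 = 120
Total cost = 1295.
Plant4 ships 10 of its 15, leaving 5.

5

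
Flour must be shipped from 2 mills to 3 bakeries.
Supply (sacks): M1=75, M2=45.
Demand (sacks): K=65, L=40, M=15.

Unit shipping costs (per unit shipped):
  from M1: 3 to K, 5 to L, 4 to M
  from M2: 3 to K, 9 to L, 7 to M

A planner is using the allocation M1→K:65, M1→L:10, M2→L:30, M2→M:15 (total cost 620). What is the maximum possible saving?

Current plan cost = 65·3 + 10·5 + 30·9 + 15·7 = 620.
Optimal plan:
  M1 to K: 20 × 3 = 60
  M1 to L: 40 × 5 = 200
  M1 to M: 15 × 4 = 60
  M2 to K: 45 × 3 = 135
Optimal cost = 455.
Saving = 620 − 455 = 165.

165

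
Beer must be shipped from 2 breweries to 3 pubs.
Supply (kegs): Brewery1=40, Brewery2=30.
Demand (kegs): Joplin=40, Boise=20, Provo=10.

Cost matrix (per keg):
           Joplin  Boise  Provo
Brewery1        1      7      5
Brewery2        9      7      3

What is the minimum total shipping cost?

210

An optimal shipping plan:
  Brewery1–Joplin: 40 × 1 = 40
  Brewery2–Boise: 20 × 7 = 140
  Brewery2–Provo: 10 × 3 = 30
Total = 40 + 140 + 30 = 210.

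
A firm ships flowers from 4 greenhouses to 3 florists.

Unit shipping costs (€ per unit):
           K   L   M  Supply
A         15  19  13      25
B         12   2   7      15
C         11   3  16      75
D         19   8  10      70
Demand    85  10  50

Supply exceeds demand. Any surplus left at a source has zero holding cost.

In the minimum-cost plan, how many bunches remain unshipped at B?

0

An optimal plan:
  A→K: 10 × €15 = €150
  B→L: 10 × €2 = €20
  B→M: 5 × €7 = €35
  C→K: 75 × €11 = €825
  D→M: 45 × €10 = €450
Total cost = €1480.
B ships 15 of its 15, leaving 0.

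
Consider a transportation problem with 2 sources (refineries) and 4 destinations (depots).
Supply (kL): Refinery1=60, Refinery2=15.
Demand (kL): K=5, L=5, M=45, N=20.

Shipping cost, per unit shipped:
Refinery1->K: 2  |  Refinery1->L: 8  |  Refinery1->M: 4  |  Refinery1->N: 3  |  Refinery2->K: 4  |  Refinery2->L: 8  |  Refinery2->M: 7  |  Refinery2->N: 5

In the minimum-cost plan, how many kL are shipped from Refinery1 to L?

0

The minimum-cost plan:
  Refinery1→K: 5 × 2 = 10
  Refinery1→M: 45 × 4 = 180
  Refinery1→N: 10 × 3 = 30
  Refinery2→L: 5 × 8 = 40
  Refinery2→N: 10 × 5 = 50
Total cost = 310.
The route Refinery1→L is not used.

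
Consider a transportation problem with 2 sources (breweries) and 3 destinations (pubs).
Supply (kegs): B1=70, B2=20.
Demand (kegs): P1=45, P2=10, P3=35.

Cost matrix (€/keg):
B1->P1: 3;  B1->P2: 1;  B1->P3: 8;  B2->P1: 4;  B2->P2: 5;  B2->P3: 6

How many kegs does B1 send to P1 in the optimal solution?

45

The minimum-cost plan:
  B1→P1: 45 × €3 = €135
  B1→P2: 10 × €1 = €10
  B1→P3: 15 × €8 = €120
  B2→P3: 20 × €6 = €120
Total cost = €385.
So B1→P1 carries 45 kegs.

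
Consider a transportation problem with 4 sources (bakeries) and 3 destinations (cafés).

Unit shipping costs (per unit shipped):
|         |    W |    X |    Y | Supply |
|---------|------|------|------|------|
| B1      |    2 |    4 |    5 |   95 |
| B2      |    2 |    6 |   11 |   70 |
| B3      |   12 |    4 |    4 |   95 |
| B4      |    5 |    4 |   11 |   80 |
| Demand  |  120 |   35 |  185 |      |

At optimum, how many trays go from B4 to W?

45

The minimum-cost plan:
  B1→W: 5 × 2 = 10
  B1→Y: 90 × 5 = 450
  B2→W: 70 × 2 = 140
  B3→Y: 95 × 4 = 380
  B4→W: 45 × 5 = 225
  B4→X: 35 × 4 = 140
Total cost = 1345.
So B4→W carries 45 trays.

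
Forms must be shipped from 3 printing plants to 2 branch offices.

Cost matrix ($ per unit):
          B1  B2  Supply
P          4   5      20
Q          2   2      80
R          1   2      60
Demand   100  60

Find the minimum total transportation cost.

300

A cheapest plan:
  P->B1: 20 × $4 = $80
  Q->B1: 20 × $2 = $40
  Q->B2: 60 × $2 = $120
  R->B1: 60 × $1 = $60
Total = 80 + 40 + 120 + 60 = $300.
(Supply check: P ships 20; Q ships 80; R ships 60.)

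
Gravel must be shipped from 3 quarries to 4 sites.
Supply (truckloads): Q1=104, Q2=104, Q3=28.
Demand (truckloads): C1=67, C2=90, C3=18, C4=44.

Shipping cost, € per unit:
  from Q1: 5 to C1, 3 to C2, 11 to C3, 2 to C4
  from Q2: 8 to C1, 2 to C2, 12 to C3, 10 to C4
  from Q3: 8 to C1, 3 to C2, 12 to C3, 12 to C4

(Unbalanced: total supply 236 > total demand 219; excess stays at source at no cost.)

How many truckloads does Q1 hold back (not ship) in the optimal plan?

Minimum-cost shipments:
  Q1–C1: 60 × €5 = €300
  Q1–C4: 44 × €2 = €88
  Q2–C1: 7 × €8 = €56
  Q2–C2: 90 × €2 = €180
  Q3–C3: 18 × €12 = €216
Total cost = €840.
Q1 ships 104 of its 104, leaving 0.

0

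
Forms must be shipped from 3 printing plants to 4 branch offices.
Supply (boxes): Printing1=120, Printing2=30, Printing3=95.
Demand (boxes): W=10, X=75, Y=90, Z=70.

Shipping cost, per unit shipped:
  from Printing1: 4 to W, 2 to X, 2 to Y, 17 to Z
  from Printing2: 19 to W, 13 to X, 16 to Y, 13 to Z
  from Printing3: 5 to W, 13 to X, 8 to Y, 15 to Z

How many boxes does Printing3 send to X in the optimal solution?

0

The minimum-cost plan:
  Printing1->X: 75 × 2 = 150
  Printing1->Y: 45 × 2 = 90
  Printing2->Z: 30 × 13 = 390
  Printing3->W: 10 × 5 = 50
  Printing3->Y: 45 × 8 = 360
  Printing3->Z: 40 × 15 = 600
Total cost = 1640.
The route Printing3→X is not used.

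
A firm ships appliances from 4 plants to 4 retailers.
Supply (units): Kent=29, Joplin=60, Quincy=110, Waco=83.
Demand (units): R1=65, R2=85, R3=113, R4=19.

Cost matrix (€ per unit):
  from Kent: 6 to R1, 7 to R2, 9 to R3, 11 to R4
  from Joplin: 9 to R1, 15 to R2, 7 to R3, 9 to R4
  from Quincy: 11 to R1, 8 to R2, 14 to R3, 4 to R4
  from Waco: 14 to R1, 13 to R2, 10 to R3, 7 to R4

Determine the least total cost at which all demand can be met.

2306

An optimal shipping plan:
  Kent→R1: 29 × €6 = €174
  Joplin→R1: 30 × €9 = €270
  Joplin→R3: 30 × €7 = €210
  Quincy→R1: 6 × €11 = €66
  Quincy→R2: 85 × €8 = €680
  Quincy→R4: 19 × €4 = €76
  Waco→R3: 83 × €10 = €830
Total = 174 + 270 + 210 + 66 + 680 + 76 + 830 = €2306.
(Supply check: Kent ships 29; Joplin ships 60; Quincy ships 110; Waco ships 83.)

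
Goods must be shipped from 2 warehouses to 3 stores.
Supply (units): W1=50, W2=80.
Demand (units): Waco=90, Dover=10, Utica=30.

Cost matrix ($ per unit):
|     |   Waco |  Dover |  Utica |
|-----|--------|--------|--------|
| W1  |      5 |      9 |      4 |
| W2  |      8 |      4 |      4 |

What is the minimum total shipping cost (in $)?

A cheapest plan:
  W1→Waco: 50 × $5 = $250
  W2→Waco: 40 × $8 = $320
  W2→Dover: 10 × $4 = $40
  W2→Utica: 30 × $4 = $120
Total = 250 + 320 + 40 + 120 = $730.
(Supply check: W1 ships 50; W2 ships 80.)

730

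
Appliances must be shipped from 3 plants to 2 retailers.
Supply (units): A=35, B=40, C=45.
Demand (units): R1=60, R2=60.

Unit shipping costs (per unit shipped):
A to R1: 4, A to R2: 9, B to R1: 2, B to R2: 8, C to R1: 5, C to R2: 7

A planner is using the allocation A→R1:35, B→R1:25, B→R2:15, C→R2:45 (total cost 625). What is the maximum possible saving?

15

Current plan cost = 35·4 + 25·2 + 15·8 + 45·7 = 625.
Optimal plan:
  A->R1: 20 × 4 = 80
  A->R2: 15 × 9 = 135
  B->R1: 40 × 2 = 80
  C->R2: 45 × 7 = 315
Optimal cost = 610.
Saving = 625 − 610 = 15.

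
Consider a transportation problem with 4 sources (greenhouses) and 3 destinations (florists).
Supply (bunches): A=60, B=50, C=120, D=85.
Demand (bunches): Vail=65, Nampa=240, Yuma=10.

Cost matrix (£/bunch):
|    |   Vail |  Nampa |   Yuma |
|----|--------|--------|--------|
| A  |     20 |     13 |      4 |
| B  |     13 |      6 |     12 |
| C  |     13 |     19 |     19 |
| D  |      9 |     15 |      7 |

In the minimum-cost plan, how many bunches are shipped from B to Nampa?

50

Optimal shipments:
  A–Nampa: 50 × £13 = £650
  A–Yuma: 10 × £4 = £40
  B–Nampa: 50 × £6 = £300
  C–Vail: 65 × £13 = £845
  C–Nampa: 55 × £19 = £1045
  D–Nampa: 85 × £15 = £1275
Total cost = £4155.
So B→Nampa carries 50 bunches.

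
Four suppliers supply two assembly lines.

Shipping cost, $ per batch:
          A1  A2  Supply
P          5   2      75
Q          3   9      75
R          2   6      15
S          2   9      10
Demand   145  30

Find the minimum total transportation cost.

Optimal allocation:
  P→A1: 45 × $5 = $225
  P→A2: 30 × $2 = $60
  Q→A1: 75 × $3 = $225
  R→A1: 15 × $2 = $30
  S→A1: 10 × $2 = $20
Total = 225 + 60 + 225 + 30 + 20 = $560.
(Supply check: P ships 75; Q ships 75; R ships 15; S ships 10.)

560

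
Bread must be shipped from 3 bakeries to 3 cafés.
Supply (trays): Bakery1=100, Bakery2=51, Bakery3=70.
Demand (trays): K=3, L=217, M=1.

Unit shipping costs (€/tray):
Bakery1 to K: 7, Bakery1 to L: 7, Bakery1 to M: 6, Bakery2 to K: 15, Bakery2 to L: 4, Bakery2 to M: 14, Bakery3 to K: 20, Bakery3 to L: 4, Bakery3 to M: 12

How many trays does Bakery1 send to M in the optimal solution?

The minimum-cost plan:
  Bakery1->K: 3 trays
  Bakery1->L: 96 trays
  Bakery1->M: 1 trays
  Bakery2->L: 51 trays
  Bakery3->L: 70 trays
Total cost = €1183.
So Bakery1→M carries 1 trays.

1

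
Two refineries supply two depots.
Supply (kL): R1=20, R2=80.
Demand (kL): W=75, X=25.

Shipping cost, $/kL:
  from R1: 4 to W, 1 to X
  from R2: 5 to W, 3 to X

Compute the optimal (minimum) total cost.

410

One minimum-cost allocation:
  R1→X: 20 × $1 = $20
  R2→W: 75 × $5 = $375
  R2→X: 5 × $3 = $15
Total = 20 + 375 + 15 = $410.
(Supply check: R1 ships 20; R2 ships 80.)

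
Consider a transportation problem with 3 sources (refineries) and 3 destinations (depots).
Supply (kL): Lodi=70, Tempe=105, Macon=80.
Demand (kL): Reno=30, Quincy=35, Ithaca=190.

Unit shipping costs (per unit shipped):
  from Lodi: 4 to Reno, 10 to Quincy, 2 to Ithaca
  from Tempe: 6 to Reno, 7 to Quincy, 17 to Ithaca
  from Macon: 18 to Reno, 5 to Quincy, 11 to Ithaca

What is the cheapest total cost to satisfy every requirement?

Optimal allocation:
  Lodi->Ithaca: 70 × 2 = 140
  Tempe->Reno: 30 × 6 = 180
  Tempe->Quincy: 35 × 7 = 245
  Tempe->Ithaca: 40 × 17 = 680
  Macon->Ithaca: 80 × 11 = 880
Total = 140 + 180 + 245 + 680 + 880 = 2125.

2125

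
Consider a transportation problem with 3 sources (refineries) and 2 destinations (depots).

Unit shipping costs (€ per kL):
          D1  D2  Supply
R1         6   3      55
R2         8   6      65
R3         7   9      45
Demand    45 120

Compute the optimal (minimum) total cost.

870

An optimal shipping plan:
  R1 to D2: 55 × €3 = €165
  R2 to D2: 65 × €6 = €390
  R3 to D1: 45 × €7 = €315
Total = 165 + 390 + 315 = €870.
(Supply check: R1 ships 55; R2 ships 65; R3 ships 45.)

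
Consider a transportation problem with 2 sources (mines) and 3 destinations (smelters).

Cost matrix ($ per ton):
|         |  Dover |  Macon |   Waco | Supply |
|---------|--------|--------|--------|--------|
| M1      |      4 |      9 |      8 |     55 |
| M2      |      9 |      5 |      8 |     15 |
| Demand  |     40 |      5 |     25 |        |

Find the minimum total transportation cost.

A cheapest plan:
  M1→Dover: 40 × $4 = $160
  M1→Waco: 15 × $8 = $120
  M2→Macon: 5 × $5 = $25
  M2→Waco: 10 × $8 = $80
Total = 160 + 120 + 25 + 80 = $385.

385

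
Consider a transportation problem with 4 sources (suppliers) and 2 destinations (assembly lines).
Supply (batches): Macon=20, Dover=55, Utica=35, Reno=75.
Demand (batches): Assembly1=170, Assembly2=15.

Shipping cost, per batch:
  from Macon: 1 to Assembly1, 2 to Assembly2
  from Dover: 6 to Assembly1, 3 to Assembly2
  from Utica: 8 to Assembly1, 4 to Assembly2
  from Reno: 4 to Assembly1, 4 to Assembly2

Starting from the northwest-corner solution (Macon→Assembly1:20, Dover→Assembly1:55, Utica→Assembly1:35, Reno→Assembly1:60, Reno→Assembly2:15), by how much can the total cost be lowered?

60

Current plan cost = 20·1 + 55·6 + 35·8 + 60·4 + 15·4 = 930.
Optimal plan:
  Macon to Assembly1: 20 batches
  Dover to Assembly1: 55 batches
  Utica to Assembly1: 20 batches
  Utica to Assembly2: 15 batches
  Reno to Assembly1: 75 batches
Optimal cost = 870.
Saving = 930 − 870 = 60.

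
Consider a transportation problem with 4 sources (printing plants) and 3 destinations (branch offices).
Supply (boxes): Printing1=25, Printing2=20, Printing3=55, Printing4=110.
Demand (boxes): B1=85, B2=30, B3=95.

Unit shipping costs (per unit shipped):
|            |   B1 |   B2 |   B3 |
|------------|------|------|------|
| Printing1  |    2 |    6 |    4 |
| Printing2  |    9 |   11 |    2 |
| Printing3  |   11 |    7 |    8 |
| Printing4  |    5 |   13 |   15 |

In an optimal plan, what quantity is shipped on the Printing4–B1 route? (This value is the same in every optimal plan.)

Optimal shipments:
  Printing1->B3: 25 × 4 = 100
  Printing2->B3: 20 × 2 = 40
  Printing3->B2: 5 × 7 = 35
  Printing3->B3: 50 × 8 = 400
  Printing4->B1: 85 × 5 = 425
  Printing4->B2: 25 × 13 = 325
Total cost = 1325.
So Printing4→B1 carries 85 boxes.

85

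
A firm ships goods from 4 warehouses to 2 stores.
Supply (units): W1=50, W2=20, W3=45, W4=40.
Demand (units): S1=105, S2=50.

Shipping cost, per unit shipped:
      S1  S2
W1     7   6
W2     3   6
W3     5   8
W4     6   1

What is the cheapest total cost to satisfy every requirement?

Optimal allocation:
  W1→S1: 40 × 7 = 280
  W1→S2: 10 × 6 = 60
  W2→S1: 20 × 3 = 60
  W3→S1: 45 × 5 = 225
  W4→S2: 40 × 1 = 40
Total = 280 + 60 + 60 + 225 + 40 = 665.
(Supply check: W1 ships 50; W2 ships 20; W3 ships 45; W4 ships 40.)

665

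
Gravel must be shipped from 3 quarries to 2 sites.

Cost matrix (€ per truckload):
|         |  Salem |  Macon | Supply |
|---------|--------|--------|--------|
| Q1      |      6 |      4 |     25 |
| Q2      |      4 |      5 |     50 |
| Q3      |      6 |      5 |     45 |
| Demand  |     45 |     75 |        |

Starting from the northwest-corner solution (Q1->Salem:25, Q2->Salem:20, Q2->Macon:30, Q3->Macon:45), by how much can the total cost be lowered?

Current plan cost = 25·6 + 20·4 + 30·5 + 45·5 = €605.
Optimal plan:
  Q1–Macon: 25 × €4 = €100
  Q2–Salem: 45 × €4 = €180
  Q2–Macon: 5 × €5 = €25
  Q3–Macon: 45 × €5 = €225
Optimal cost = €530.
Saving = 605 − 530 = €75.

75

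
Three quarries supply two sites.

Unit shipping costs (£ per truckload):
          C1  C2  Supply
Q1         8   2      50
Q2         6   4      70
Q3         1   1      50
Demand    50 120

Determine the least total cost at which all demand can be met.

A cheapest plan:
  Q1–C2: 50 × £2 = £100
  Q2–C2: 70 × £4 = £280
  Q3–C1: 50 × £1 = £50
Total = 100 + 280 + 50 = £430.

430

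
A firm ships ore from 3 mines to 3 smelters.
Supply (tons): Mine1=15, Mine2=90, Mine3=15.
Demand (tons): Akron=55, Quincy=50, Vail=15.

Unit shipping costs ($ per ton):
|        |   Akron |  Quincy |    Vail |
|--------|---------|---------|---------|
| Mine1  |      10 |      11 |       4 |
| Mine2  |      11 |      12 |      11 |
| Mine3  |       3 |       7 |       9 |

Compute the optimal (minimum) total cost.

A cheapest plan:
  Mine1–Vail: 15 × $4 = $60
  Mine2–Akron: 40 × $11 = $440
  Mine2–Quincy: 50 × $12 = $600
  Mine3–Akron: 15 × $3 = $45
Total = 60 + 440 + 600 + 45 = $1145.
(Supply check: Mine1 ships 15; Mine2 ships 90; Mine3 ships 15.)

1145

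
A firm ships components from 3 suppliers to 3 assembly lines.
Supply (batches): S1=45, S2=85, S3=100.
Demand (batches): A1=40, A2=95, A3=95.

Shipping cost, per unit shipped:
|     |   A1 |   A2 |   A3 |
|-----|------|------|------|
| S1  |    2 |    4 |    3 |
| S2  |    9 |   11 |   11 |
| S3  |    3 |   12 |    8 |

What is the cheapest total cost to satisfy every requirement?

An optimal shipping plan:
  S1→A2: 10 × 4 = 40
  S1→A3: 35 × 3 = 105
  S2→A2: 85 × 11 = 935
  S3→A1: 40 × 3 = 120
  S3→A3: 60 × 8 = 480
Total = 40 + 105 + 935 + 120 + 480 = 1680.
(Supply check: S1 ships 45; S2 ships 85; S3 ships 100.)

1680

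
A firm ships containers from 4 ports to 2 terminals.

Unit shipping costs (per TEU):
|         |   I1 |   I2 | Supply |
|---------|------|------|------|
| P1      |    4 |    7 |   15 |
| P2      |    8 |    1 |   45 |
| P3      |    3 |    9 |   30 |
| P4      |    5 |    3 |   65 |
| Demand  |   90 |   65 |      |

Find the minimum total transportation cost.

One minimum-cost allocation:
  P1->I1: 15 × 4 = 60
  P2->I2: 45 × 1 = 45
  P3->I1: 30 × 3 = 90
  P4->I1: 45 × 5 = 225
  P4->I2: 20 × 3 = 60
Total = 60 + 45 + 90 + 225 + 60 = 480.
(Supply check: P1 ships 15; P2 ships 45; P3 ships 30; P4 ships 65.)

480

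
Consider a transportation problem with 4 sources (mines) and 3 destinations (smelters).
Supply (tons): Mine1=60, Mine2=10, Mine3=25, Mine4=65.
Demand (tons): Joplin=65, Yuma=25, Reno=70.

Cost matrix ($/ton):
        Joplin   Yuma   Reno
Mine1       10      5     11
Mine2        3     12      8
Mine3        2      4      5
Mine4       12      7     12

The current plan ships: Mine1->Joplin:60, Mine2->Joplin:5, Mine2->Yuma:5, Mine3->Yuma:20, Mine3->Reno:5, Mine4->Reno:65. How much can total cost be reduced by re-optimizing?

Current plan cost = 60·10 + 5·3 + 5·12 + 20·4 + 5·5 + 65·12 = $1560.
Optimal plan:
  Mine1→Joplin: 30 × $10 = $300
  Mine1→Yuma: 25 × $5 = $125
  Mine1→Reno: 5 × $11 = $55
  Mine2→Joplin: 10 × $3 = $30
  Mine3→Joplin: 25 × $2 = $50
  Mine4→Reno: 65 × $12 = $780
Optimal cost = $1340.
Saving = 1560 − 1340 = $220.

220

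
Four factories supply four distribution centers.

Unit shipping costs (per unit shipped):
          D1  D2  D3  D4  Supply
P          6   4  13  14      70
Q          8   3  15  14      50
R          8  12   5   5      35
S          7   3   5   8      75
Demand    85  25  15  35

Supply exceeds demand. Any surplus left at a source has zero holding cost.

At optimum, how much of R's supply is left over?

Minimum-cost shipments:
  P->D1: 70 × 6 = 420
  Q->D2: 25 × 3 = 75
  R->D4: 35 × 5 = 175
  S->D1: 15 × 7 = 105
  S->D3: 15 × 5 = 75
Total cost = 850.
R ships 35 of its 35, leaving 0.

0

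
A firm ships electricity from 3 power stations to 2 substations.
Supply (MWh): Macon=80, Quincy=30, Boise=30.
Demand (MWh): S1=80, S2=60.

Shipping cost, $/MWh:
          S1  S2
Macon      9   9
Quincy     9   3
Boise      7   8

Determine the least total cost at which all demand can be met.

1020

An optimal shipping plan:
  Macon to S1: 50 × $9 = $450
  Macon to S2: 30 × $9 = $270
  Quincy to S2: 30 × $3 = $90
  Boise to S1: 30 × $7 = $210
Total = 450 + 270 + 90 + 210 = $1020.
(Supply check: Macon ships 80; Quincy ships 30; Boise ships 30.)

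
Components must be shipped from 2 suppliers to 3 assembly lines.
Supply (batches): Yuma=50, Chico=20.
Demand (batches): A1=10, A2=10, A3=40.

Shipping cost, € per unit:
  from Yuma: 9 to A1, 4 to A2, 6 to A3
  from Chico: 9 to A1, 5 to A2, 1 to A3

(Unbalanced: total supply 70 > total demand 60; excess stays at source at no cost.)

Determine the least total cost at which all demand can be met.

One minimum-cost allocation:
  Yuma–A1: 10 × €9 = €90
  Yuma–A2: 10 × €4 = €40
  Yuma–A3: 20 × €6 = €120
  Chico–A3: 20 × €1 = €20
Total = 90 + 40 + 120 + 20 = €270.
(Supply check: Yuma ships 40; Chico ships 20.)

270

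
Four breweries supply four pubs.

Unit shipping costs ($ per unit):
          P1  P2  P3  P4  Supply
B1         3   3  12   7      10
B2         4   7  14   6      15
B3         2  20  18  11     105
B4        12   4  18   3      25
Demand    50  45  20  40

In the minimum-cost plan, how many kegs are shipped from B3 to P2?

0

Optimal shipments:
  B1 to P2: 10 × $3 = $30
  B2 to P2: 10 × $7 = $70
  B2 to P4: 5 × $6 = $30
  B3 to P1: 50 × $2 = $100
  B3 to P3: 20 × $18 = $360
  B3 to P4: 35 × $11 = $385
  B4 to P2: 25 × $4 = $100
Total cost = $1075.
The route B3→P2 is not used.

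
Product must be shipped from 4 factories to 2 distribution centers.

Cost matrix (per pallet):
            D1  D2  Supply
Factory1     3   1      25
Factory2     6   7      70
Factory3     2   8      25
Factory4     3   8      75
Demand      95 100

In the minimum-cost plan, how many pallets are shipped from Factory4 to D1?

70

The minimum-cost plan:
  Factory1 to D2: 25 pallets
  Factory2 to D2: 70 pallets
  Factory3 to D1: 25 pallets
  Factory4 to D1: 70 pallets
  Factory4 to D2: 5 pallets
Total cost = 815.
So Factory4→D1 carries 70 pallets.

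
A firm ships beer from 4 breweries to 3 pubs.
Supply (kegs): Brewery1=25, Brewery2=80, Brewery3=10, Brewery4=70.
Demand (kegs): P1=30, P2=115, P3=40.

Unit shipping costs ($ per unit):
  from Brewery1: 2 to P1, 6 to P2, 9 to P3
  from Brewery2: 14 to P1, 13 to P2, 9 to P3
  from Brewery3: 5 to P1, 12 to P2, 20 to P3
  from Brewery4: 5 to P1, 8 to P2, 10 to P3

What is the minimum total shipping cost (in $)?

1560

An optimal shipping plan:
  Brewery1->P1: 20 kegs
  Brewery1->P2: 5 kegs
  Brewery2->P2: 40 kegs
  Brewery2->P3: 40 kegs
  Brewery3->P1: 10 kegs
  Brewery4->P2: 70 kegs
Total cost = $1560.
(Supply check: Brewery1 ships 25; Brewery2 ships 80; Brewery3 ships 10; Brewery4 ships 70.)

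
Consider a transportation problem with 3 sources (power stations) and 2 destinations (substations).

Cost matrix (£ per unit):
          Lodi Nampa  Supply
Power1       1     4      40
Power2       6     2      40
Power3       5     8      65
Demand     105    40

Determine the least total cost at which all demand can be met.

445

Optimal allocation:
  Power1→Lodi: 40 × £1 = £40
  Power2→Nampa: 40 × £2 = £80
  Power3→Lodi: 65 × £5 = £325
Total = 40 + 80 + 325 = £445.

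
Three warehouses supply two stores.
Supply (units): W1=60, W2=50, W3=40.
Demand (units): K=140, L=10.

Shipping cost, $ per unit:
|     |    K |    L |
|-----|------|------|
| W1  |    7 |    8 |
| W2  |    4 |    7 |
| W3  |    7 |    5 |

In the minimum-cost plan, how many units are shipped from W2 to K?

50

Optimal shipments:
  W1 to K: 60 units
  W2 to K: 50 units
  W3 to K: 30 units
  W3 to L: 10 units
Total cost = $880.
So W2→K carries 50 units.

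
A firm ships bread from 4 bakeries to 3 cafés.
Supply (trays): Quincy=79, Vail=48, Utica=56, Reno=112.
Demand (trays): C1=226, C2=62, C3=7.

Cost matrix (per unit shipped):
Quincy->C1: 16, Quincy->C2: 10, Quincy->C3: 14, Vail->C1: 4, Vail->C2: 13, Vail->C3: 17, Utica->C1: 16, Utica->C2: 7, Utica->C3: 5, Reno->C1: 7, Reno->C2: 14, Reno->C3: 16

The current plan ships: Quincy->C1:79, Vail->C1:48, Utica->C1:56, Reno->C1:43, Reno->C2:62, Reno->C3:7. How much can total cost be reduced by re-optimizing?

1093

Current plan cost = 79·16 + 48·4 + 56·16 + 43·7 + 62·14 + 7·16 = 3633.
Optimal plan:
  Quincy->C1: 66 × 16 = 1056
  Quincy->C2: 13 × 10 = 130
  Vail->C1: 48 × 4 = 192
  Utica->C2: 49 × 7 = 343
  Utica->C3: 7 × 5 = 35
  Reno->C1: 112 × 7 = 784
Optimal cost = 2540.
Saving = 3633 − 2540 = 1093.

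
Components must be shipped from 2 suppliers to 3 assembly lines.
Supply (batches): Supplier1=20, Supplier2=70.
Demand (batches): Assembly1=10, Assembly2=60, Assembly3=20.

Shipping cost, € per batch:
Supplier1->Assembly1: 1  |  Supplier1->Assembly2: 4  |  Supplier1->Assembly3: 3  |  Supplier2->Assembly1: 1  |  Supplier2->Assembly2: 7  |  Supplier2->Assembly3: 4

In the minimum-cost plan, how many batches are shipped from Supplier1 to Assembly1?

0

Solving gives:
  Supplier1–Assembly2: 20 × €4 = €80
  Supplier2–Assembly1: 10 × €1 = €10
  Supplier2–Assembly2: 40 × €7 = €280
  Supplier2–Assembly3: 20 × €4 = €80
Total cost = €450.
The route Supplier1→Assembly1 is not used.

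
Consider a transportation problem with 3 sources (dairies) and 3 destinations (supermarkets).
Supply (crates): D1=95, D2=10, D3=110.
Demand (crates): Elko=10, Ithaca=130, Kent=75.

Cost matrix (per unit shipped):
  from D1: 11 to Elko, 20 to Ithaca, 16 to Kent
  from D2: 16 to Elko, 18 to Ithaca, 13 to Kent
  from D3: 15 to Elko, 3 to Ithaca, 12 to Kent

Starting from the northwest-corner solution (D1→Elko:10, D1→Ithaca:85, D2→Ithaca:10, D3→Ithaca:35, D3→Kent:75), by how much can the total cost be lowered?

985

Current plan cost = 10·11 + 85·20 + 10·18 + 35·3 + 75·12 = 2995.
Optimal plan:
  D1->Elko: 10 × 11 = 110
  D1->Ithaca: 20 × 20 = 400
  D1->Kent: 65 × 16 = 1040
  D2->Kent: 10 × 13 = 130
  D3->Ithaca: 110 × 3 = 330
Optimal cost = 2010.
Saving = 2995 − 2010 = 985.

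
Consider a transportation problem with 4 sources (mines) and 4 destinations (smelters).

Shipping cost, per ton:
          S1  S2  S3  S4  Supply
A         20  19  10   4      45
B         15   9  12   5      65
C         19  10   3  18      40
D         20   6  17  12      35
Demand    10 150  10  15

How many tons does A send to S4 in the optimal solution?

The minimum-cost plan:
  A–S1: 10 × 20 = 200
  A–S2: 10 × 19 = 190
  A–S3: 10 × 10 = 100
  A–S4: 15 × 4 = 60
  B–S2: 65 × 9 = 585
  C–S2: 40 × 10 = 400
  D–S2: 35 × 6 = 210
Total cost = 1745.
So A→S4 carries 15 tons.

15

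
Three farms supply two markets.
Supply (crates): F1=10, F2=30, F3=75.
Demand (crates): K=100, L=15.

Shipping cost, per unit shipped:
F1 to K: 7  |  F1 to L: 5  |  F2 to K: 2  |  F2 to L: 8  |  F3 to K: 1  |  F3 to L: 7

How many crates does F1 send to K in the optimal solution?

0

Optimal shipments:
  F1->L: 10 crates
  F2->K: 25 crates
  F2->L: 5 crates
  F3->K: 75 crates
Total cost = 215.
The route F1→K is not used.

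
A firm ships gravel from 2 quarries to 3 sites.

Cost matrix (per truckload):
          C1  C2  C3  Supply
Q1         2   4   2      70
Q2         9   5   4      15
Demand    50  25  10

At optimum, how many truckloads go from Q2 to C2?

Optimal shipments:
  Q1 to C1: 50 × 2 = 100
  Q1 to C2: 10 × 4 = 40
  Q1 to C3: 10 × 2 = 20
  Q2 to C2: 15 × 5 = 75
Total cost = 235.
So Q2→C2 carries 15 truckloads.

15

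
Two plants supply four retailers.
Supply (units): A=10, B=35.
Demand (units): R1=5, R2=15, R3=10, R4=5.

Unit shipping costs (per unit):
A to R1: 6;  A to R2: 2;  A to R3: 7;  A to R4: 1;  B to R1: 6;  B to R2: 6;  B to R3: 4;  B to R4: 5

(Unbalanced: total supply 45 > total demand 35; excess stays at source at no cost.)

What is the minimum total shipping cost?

145

A cheapest plan:
  A to R2: 10 × 2 = 20
  B to R1: 5 × 6 = 30
  B to R2: 5 × 6 = 30
  B to R3: 10 × 4 = 40
  B to R4: 5 × 5 = 25
Total = 20 + 30 + 30 + 40 + 25 = 145.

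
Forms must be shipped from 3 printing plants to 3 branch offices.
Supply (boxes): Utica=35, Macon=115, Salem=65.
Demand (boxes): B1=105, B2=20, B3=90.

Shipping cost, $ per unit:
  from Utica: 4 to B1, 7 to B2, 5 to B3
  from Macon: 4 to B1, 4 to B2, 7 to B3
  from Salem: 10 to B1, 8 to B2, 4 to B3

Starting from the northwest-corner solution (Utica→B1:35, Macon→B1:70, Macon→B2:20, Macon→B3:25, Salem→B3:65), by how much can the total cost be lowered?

50

Current plan cost = 35·4 + 70·4 + 20·4 + 25·7 + 65·4 = $935.
Optimal plan:
  Utica–B1: 10 × $4 = $40
  Utica–B3: 25 × $5 = $125
  Macon–B1: 95 × $4 = $380
  Macon–B2: 20 × $4 = $80
  Salem–B3: 65 × $4 = $260
Optimal cost = $885.
Saving = 935 − 885 = $50.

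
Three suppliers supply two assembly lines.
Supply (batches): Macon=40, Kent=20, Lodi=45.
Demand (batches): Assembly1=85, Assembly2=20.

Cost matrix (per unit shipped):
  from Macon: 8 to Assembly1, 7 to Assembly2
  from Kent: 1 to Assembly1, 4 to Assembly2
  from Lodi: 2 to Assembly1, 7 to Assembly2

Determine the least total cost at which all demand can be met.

410

Optimal allocation:
  Macon to Assembly1: 20 batches
  Macon to Assembly2: 20 batches
  Kent to Assembly1: 20 batches
  Lodi to Assembly1: 45 batches
Total cost = 410.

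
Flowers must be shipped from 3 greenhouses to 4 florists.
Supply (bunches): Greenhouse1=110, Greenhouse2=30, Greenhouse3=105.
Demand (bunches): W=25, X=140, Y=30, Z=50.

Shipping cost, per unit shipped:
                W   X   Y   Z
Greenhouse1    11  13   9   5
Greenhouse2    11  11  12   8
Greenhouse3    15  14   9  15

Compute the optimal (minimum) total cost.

An optimal shipping plan:
  Greenhouse1 to W: 25 × 11 = 275
  Greenhouse1 to X: 35 × 13 = 455
  Greenhouse1 to Z: 50 × 5 = 250
  Greenhouse2 to X: 30 × 11 = 330
  Greenhouse3 to X: 75 × 14 = 1050
  Greenhouse3 to Y: 30 × 9 = 270
Total = 275 + 455 + 250 + 330 + 1050 + 270 = 2630.
(Supply check: Greenhouse1 ships 110; Greenhouse2 ships 30; Greenhouse3 ships 105.)

2630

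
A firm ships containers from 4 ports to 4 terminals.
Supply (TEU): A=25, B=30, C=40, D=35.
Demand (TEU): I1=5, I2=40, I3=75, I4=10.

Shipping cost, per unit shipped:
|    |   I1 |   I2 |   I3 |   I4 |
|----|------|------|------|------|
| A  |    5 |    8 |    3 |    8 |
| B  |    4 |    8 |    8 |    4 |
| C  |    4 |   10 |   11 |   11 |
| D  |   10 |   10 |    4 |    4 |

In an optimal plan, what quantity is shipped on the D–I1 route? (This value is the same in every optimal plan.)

The minimum-cost plan:
  A->I3: 25 × 3 = 75
  B->I2: 5 × 8 = 40
  B->I3: 15 × 8 = 120
  B->I4: 10 × 4 = 40
  C->I1: 5 × 4 = 20
  C->I2: 35 × 10 = 350
  D->I3: 35 × 4 = 140
Total cost = 785.
The route D→I1 is not used.

0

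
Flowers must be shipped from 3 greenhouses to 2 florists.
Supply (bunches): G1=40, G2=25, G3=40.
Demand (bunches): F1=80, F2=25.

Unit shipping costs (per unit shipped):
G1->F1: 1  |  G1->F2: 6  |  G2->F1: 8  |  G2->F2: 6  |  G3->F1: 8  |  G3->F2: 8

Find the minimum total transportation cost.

One minimum-cost allocation:
  G1->F1: 40 × 1 = 40
  G2->F2: 25 × 6 = 150
  G3->F1: 40 × 8 = 320
Total = 40 + 150 + 320 = 510.
(Supply check: G1 ships 40; G2 ships 25; G3 ships 40.)

510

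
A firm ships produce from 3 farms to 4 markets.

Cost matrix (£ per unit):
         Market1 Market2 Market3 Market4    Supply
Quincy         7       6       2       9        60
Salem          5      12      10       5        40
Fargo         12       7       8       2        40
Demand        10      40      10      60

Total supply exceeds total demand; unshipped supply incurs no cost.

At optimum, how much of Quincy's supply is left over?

10

An optimal plan:
  Quincy→Market2: 40 crates
  Quincy→Market3: 10 crates
  Salem→Market1: 10 crates
  Salem→Market4: 20 crates
  Fargo→Market4: 40 crates
Total cost = £490.
Quincy ships 50 of its 60, leaving 10.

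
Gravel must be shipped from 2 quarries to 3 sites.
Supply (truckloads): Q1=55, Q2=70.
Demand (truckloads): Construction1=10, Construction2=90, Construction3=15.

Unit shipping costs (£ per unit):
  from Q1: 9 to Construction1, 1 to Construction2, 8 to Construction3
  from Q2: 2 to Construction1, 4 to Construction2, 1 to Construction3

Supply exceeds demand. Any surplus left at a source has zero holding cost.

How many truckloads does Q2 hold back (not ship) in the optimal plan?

10

An optimal plan:
  Q1->Construction2: 55 × £1 = £55
  Q2->Construction1: 10 × £2 = £20
  Q2->Construction2: 35 × £4 = £140
  Q2->Construction3: 15 × £1 = £15
Total cost = £230.
Q2 ships 60 of its 70, leaving 10.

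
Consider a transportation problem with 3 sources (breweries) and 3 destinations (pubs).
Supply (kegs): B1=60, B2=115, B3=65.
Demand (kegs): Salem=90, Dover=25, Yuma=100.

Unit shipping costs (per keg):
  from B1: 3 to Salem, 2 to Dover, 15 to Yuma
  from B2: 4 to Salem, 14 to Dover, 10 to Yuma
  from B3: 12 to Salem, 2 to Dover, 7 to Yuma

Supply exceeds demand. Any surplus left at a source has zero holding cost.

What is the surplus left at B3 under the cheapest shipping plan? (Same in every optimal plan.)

0

An optimal plan:
  B1–Salem: 35 × 3 = 105
  B1–Dover: 25 × 2 = 50
  B2–Salem: 55 × 4 = 220
  B2–Yuma: 35 × 10 = 350
  B3–Yuma: 65 × 7 = 455
Total cost = 1180.
B3 ships 65 of its 65, leaving 0.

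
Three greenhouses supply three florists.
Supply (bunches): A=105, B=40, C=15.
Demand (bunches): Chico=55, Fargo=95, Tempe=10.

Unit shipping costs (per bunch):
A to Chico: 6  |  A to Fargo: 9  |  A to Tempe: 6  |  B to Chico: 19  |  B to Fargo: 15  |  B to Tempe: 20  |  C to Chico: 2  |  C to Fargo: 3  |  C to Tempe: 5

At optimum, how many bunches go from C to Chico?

0

Solving gives:
  A->Chico: 55 × 6 = 330
  A->Fargo: 40 × 9 = 360
  A->Tempe: 10 × 6 = 60
  B->Fargo: 40 × 15 = 600
  C->Fargo: 15 × 3 = 45
Total cost = 1395.
The route C→Chico is not used.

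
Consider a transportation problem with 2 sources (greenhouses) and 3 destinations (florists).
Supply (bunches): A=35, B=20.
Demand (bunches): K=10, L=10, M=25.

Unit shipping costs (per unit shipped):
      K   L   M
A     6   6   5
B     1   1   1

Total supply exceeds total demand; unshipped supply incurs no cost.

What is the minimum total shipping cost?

145

A cheapest plan:
  A→M: 25 × 5 = 125
  B→K: 10 × 1 = 10
  B→L: 10 × 1 = 10
Total = 125 + 10 + 10 = 145.
(Supply check: A ships 25; B ships 20.)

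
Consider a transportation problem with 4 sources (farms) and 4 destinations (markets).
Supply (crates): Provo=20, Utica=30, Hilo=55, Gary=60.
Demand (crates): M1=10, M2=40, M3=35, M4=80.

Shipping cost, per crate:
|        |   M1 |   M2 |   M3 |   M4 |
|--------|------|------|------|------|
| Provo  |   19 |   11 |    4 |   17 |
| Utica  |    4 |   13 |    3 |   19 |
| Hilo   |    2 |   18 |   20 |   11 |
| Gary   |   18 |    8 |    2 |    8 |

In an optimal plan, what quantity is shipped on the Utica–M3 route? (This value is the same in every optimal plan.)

Solving gives:
  Provo to M2: 15 × 11 = 165
  Provo to M3: 5 × 4 = 20
  Utica to M3: 30 × 3 = 90
  Hilo to M1: 10 × 2 = 20
  Hilo to M4: 45 × 11 = 495
  Gary to M2: 25 × 8 = 200
  Gary to M4: 35 × 8 = 280
Total cost = 1270.
So Utica→M3 carries 30 crates.

30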